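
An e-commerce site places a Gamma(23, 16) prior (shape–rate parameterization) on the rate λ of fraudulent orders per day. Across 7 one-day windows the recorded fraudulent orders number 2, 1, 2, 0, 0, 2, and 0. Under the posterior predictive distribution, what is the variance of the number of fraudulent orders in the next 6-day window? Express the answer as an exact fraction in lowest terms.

5220/529

Total count: 2 + 1 + 2 + 0 + 0 + 2 + 0 = 7.
Total exposure: 7 days.
Conjugate update: add total count to the shape and total exposure to the rate, giving Gamma(30, 23).
The posterior predictive for a window of length T is Negative Binomial with variance T·α'·(β'+T)/β'² = 6·30·29/529 = 5220/529.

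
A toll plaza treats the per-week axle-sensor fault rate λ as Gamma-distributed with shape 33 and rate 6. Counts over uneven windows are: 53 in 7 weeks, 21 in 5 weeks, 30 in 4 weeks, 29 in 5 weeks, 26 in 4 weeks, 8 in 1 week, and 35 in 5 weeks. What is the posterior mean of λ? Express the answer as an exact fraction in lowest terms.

Total count: 53 + 21 + 30 + 29 + 26 + 8 + 35 = 202.
Total exposure: 7 + 5 + 4 + 5 + 4 + 1 + 5 = 31 weeks.
Gamma(α, β) with Poisson data over total exposure Σt gives posterior Gamma(α+Σx, β+Σt) = Gamma(235, 37).
Posterior mean = α'/β' = 235/37.

235/37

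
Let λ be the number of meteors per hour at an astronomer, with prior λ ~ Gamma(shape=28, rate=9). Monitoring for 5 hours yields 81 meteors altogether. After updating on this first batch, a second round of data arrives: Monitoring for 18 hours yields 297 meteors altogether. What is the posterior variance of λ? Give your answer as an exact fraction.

Total count 81 over total exposure 5 hours.
After the first batch: Gamma(28 + 81, 9 + 5) = Gamma(109, 14).
Total count 297 over total exposure 18 hours.
After the second batch: Gamma(109 + 297, 14 + 18) = Gamma(406, 32).
Posterior variance = α'/β'² = 406/1024 = 203/512.

203/512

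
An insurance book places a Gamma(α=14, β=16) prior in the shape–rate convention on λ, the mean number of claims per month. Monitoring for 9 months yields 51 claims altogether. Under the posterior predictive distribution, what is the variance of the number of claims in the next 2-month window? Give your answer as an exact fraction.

702/125

Total count 51 over total exposure 9 months.
Conjugate update: add total count to the shape and total exposure to the rate, giving Gamma(65, 25).
The posterior predictive for a window of length T is Negative Binomial with variance T·α'·(β'+T)/β'² = 2·65·27/625 = 702/125.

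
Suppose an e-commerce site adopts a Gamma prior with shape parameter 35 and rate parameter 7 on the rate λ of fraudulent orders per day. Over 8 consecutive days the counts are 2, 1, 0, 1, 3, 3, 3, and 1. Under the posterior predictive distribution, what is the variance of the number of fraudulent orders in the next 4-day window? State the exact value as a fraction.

3724/225

Total count: 2 + 1 + 0 + 1 + 3 + 3 + 3 + 1 = 14.
Total exposure: 8 days.
Gamma(α, β) with Poisson data over total exposure Σt gives posterior Gamma(α+Σx, β+Σt) = Gamma(49, 15).
The posterior predictive for a window of length T is Negative Binomial with variance T·α'·(β'+T)/β'² = 4·49·19/225 = 3724/225.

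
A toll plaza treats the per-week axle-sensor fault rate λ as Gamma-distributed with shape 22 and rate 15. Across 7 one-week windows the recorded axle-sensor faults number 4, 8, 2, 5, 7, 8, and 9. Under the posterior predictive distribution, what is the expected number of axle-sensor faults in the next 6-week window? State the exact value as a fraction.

Total count: 4 + 8 + 2 + 5 + 7 + 8 + 9 = 43.
Total exposure: 7 weeks.
Posterior: α' = 22 + 43 = 65, β' = 15 + 7 = 22.
Predictive mean over a 6-week window = T·E[λ|data] = 6·65/22 = 195/11.

195/11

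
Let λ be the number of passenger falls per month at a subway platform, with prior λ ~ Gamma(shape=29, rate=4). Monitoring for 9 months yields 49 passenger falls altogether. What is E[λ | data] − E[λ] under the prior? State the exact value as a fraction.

-5/4

Total count 49 over total exposure 9 months.
By Gamma–Poisson conjugacy, the posterior is Gamma(α + Σx, β + Σt) = Gamma(29 + 49, 4 + 9) = Gamma(78, 13).
Posterior mean = 78/13 = 6; prior mean = 29/4 = 29/4. Difference = 6 − 29/4 = -5/4.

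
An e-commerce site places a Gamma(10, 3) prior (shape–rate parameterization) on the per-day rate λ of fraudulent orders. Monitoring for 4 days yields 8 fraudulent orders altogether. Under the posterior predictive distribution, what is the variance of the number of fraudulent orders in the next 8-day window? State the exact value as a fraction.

2160/49

Total count 8 over total exposure 4 days.
Posterior: α' = 10 + 8 = 18, β' = 3 + 4 = 7.
The posterior predictive for a window of length T is Negative Binomial with variance T·α'·(β'+T)/β'² = 8·18·15/49 = 2160/49.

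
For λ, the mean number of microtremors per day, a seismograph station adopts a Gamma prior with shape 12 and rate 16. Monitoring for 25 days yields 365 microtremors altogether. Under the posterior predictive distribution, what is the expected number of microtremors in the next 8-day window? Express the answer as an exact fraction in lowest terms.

3016/41

Total count 365 over total exposure 25 days.
Gamma(α, β) with Poisson data over total exposure Σt gives posterior Gamma(α+Σx, β+Σt) = Gamma(377, 41).
Predictive mean over an 8-day window = T·E[λ|data] = 8·377/41 = 3016/41.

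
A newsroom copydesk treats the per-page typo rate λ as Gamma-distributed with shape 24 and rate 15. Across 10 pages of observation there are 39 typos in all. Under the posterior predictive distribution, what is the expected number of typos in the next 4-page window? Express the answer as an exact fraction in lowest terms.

252/25

Total count 39 over total exposure 10 pages.
Posterior: α' = 24 + 39 = 63, β' = 15 + 10 = 25.
Predictive mean over a 4-page window = T·E[λ|data] = 4·63/25 = 252/25.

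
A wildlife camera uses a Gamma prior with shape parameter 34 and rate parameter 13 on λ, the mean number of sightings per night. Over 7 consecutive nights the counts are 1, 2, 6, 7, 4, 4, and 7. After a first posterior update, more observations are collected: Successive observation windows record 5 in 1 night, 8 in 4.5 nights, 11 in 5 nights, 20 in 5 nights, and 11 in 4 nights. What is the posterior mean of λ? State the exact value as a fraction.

Total count: 1 + 2 + 6 + 7 + 4 + 4 + 7 = 31.
Total exposure: 7 nights.
After the first batch: Gamma(34 + 31, 13 + 7) = Gamma(65, 20).
Total count: 5 + 8 + 11 + 20 + 11 = 55.
Total exposure: 1 + 4.5 + 5 + 5 + 4 = 19.5 nights.
After the second batch: Gamma(65 + 55, 20 + 19.5) = Gamma(120, 79/2).
Posterior mean = α'/β' = 120/(79/2) = 240/79.

240/79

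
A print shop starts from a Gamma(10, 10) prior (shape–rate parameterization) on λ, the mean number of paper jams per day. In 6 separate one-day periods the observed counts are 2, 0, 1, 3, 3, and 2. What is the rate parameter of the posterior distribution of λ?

16

Total count: 2 + 0 + 1 + 3 + 3 + 2 = 11.
Total exposure: 6 days.
By Gamma–Poisson conjugacy, the posterior is Gamma(α + Σx, β + Σt) = Gamma(10 + 11, 10 + 6) = Gamma(21, 16).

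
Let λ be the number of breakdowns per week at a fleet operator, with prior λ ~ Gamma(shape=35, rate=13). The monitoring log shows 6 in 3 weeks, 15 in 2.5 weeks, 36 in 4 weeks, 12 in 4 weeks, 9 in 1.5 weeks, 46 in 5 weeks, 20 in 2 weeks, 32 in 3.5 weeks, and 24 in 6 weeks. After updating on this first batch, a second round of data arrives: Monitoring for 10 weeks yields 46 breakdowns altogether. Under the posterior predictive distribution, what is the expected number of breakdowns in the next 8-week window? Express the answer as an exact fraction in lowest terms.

Total count: 6 + 15 + 36 + 12 + 9 + 46 + 20 + 32 + 24 = 200.
Total exposure: 3 + 2.5 + 4 + 4 + 1.5 + 5 + 2 + 3.5 + 6 = 31.5 weeks.
After the first batch: Gamma(35 + 200, 13 + 31.5) = Gamma(235, 89/2).
Total count 46 over total exposure 10 weeks.
After the second batch: Gamma(235 + 46, 89/2 + 10) = Gamma(281, 109/2).
Predictive mean over an 8-week window = T·E[λ|data] = 8·281/(109/2) = 4496/109.

4496/109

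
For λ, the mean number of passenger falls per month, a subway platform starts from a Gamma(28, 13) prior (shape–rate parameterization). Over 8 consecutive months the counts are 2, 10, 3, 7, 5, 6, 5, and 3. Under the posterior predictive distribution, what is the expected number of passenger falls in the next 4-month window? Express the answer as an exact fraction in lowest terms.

92/7

Total count: 2 + 10 + 3 + 7 + 5 + 6 + 5 + 3 = 41.
Total exposure: 8 months.
The Gamma prior is conjugate for the Poisson rate, so λ | data ~ Gamma(28+41, 13+8) = Gamma(69, 21).
Predictive mean over a 4-month window = T·E[λ|data] = 4·69/21 = 92/7.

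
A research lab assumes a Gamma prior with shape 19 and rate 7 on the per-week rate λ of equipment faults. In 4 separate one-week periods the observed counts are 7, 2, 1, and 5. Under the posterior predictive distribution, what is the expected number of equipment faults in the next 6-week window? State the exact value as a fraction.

Total count: 7 + 2 + 1 + 5 = 15.
Total exposure: 4 weeks.
Posterior: α' = 19 + 15 = 34, β' = 7 + 4 = 11.
Predictive mean over a 6-week window = T·E[λ|data] = 6·34/11 = 204/11.

204/11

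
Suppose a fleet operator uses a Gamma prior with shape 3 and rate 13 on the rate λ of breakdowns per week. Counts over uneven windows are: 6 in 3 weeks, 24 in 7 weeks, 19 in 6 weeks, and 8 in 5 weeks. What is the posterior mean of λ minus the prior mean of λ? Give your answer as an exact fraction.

339/221

Total count: 6 + 24 + 19 + 8 = 57.
Total exposure: 3 + 7 + 6 + 5 = 21 weeks.
By Gamma–Poisson conjugacy, the posterior is Gamma(α + Σx, β + Σt) = Gamma(3 + 57, 13 + 21) = Gamma(60, 34).
Posterior mean = 60/34 = 30/17; prior mean = 3/13 = 3/13. Difference = 30/17 − 3/13 = 339/221.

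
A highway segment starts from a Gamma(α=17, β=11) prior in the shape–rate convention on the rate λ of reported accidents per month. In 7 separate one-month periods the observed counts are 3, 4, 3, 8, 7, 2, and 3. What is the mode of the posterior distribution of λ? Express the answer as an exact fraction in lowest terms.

23/9

Total count: 3 + 4 + 3 + 8 + 7 + 2 + 3 = 30.
Total exposure: 7 months.
Gamma(α, β) with Poisson data over total exposure Σt gives posterior Gamma(α+Σx, β+Σt) = Gamma(47, 18).
Posterior mode = (α'−1)/β' = 46/18 = 23/9.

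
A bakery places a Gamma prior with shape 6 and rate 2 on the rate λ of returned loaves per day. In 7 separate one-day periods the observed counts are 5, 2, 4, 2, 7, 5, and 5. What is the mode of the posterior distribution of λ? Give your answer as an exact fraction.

Total count: 5 + 2 + 4 + 2 + 7 + 5 + 5 = 30.
Total exposure: 7 days.
Conjugate update: add total count to the shape and total exposure to the rate, giving Gamma(36, 9).
Posterior mode = (α'−1)/β' = 35/9.

35/9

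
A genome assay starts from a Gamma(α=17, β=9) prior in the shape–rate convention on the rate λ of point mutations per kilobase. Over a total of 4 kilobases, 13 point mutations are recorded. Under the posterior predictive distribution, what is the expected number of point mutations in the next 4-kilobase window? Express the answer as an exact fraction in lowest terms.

Total count 13 over total exposure 4 kilobases.
Gamma(α, β) with Poisson data over total exposure Σt gives posterior Gamma(α+Σx, β+Σt) = Gamma(30, 13).
Predictive mean over a 4-kilobase window = T·E[λ|data] = 4·30/13 = 120/13.

120/13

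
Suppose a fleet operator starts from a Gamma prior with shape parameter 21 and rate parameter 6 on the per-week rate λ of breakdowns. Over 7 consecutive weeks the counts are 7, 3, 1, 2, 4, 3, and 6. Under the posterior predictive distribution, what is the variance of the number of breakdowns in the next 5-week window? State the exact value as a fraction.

4230/169

Total count: 7 + 3 + 1 + 2 + 4 + 3 + 6 = 26.
Total exposure: 7 weeks.
The Gamma prior is conjugate for the Poisson rate, so λ | data ~ Gamma(21+26, 6+7) = Gamma(47, 13).
The posterior predictive for a window of length T is Negative Binomial with variance T·α'·(β'+T)/β'² = 5·47·18/169 = 4230/169.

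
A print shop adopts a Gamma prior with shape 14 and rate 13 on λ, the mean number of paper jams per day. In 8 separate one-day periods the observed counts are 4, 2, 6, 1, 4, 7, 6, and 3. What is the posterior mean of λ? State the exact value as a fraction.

Total count: 4 + 2 + 6 + 1 + 4 + 7 + 6 + 3 = 33.
Total exposure: 8 days.
Gamma(α, β) with Poisson data over total exposure Σt gives posterior Gamma(α+Σx, β+Σt) = Gamma(47, 21).
Posterior mean = α'/β' = 47/21.

47/21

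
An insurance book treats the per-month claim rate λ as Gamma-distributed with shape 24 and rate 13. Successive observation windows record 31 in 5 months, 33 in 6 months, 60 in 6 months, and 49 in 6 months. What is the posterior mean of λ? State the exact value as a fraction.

197/36

Total count: 31 + 33 + 60 + 49 = 173.
Total exposure: 5 + 6 + 6 + 6 = 23 months.
Gamma(α, β) with Poisson data over total exposure Σt gives posterior Gamma(α+Σx, β+Σt) = Gamma(197, 36).
Posterior mean = α'/β' = 197/36.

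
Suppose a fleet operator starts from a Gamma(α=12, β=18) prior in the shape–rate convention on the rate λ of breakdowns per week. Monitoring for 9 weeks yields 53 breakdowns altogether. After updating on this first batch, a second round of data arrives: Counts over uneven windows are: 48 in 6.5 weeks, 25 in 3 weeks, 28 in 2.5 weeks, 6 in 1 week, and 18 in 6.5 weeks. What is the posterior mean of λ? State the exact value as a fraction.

380/93

Total count 53 over total exposure 9 weeks.
After the first batch: Gamma(12 + 53, 18 + 9) = Gamma(65, 27).
Total count: 48 + 25 + 28 + 6 + 18 = 125.
Total exposure: 6.5 + 3 + 2.5 + 1 + 6.5 = 19.5 weeks.
After the second batch: Gamma(65 + 125, 27 + 19.5) = Gamma(190, 93/2).
Posterior mean = α'/β' = 190/(93/2) = 380/93.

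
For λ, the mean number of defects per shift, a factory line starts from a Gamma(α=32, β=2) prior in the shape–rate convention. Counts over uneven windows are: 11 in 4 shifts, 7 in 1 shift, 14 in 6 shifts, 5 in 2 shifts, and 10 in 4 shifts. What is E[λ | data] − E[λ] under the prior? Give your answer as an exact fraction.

-225/19

Total count: 11 + 7 + 14 + 5 + 10 = 47.
Total exposure: 4 + 1 + 6 + 2 + 4 = 17 shifts.
By Gamma–Poisson conjugacy, the posterior is Gamma(α + Σx, β + Σt) = Gamma(32 + 47, 2 + 17) = Gamma(79, 19).
Posterior mean = 79/19 = 79/19; prior mean = 32/2 = 16. Difference = 79/19 − 16 = -225/19.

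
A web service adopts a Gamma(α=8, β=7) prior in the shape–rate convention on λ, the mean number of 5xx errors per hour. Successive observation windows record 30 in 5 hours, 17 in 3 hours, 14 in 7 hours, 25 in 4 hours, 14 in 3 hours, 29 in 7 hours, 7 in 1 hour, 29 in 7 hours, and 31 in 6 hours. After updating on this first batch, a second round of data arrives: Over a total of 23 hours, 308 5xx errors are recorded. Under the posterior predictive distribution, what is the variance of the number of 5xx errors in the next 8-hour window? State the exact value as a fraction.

Total count: 30 + 17 + 14 + 25 + 14 + 29 + 7 + 29 + 31 = 196.
Total exposure: 5 + 3 + 7 + 4 + 3 + 7 + 1 + 7 + 6 = 43 hours.
After the first batch: Gamma(8 + 196, 7 + 43) = Gamma(204, 50).
Total count 308 over total exposure 23 hours.
After the second batch: Gamma(204 + 308, 50 + 23) = Gamma(512, 73).
The posterior predictive for a window of length T is Negative Binomial with variance T·α'·(β'+T)/β'² = 8·512·81/5329 = 331776/5329.

331776/5329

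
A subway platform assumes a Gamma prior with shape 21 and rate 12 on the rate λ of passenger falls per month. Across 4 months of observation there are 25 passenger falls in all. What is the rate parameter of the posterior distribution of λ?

Total count 25 over total exposure 4 months.
By Gamma–Poisson conjugacy, the posterior is Gamma(α + Σx, β + Σt) = Gamma(21 + 25, 12 + 4) = Gamma(46, 16).

16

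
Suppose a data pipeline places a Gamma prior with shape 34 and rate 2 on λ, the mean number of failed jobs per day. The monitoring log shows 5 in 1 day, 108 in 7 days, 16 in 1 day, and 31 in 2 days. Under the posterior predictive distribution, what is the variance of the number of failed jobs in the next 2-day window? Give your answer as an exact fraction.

Total count: 5 + 108 + 16 + 31 = 160.
Total exposure: 1 + 7 + 1 + 2 = 11 days.
By Gamma–Poisson conjugacy, the posterior is Gamma(α + Σx, β + Σt) = Gamma(34 + 160, 2 + 11) = Gamma(194, 13).
The posterior predictive for a window of length T is Negative Binomial with variance T·α'·(β'+T)/β'² = 2·194·15/169 = 5820/169.

5820/169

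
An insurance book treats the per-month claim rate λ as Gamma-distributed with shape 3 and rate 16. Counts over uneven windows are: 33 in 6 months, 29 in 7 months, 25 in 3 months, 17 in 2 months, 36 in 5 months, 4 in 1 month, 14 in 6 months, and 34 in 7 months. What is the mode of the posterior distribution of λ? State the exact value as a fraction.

Total count: 33 + 29 + 25 + 17 + 36 + 4 + 14 + 34 = 192.
Total exposure: 6 + 7 + 3 + 2 + 5 + 1 + 6 + 7 = 37 months.
Gamma(α, β) with Poisson data over total exposure Σt gives posterior Gamma(α+Σx, β+Σt) = Gamma(195, 53).
Posterior mode = (α'−1)/β' = 194/53.

194/53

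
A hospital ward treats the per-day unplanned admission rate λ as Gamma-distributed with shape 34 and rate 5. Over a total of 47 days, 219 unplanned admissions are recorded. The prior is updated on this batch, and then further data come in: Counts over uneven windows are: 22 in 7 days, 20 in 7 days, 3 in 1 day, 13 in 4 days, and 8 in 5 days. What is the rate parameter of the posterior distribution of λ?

Total count 219 over total exposure 47 days.
After the first batch: Gamma(34 + 219, 5 + 47) = Gamma(253, 52).
Total count: 22 + 20 + 3 + 13 + 8 = 66.
Total exposure: 7 + 7 + 1 + 4 + 5 = 24 days.
After the second batch: Gamma(253 + 66, 52 + 24) = Gamma(319, 76).

76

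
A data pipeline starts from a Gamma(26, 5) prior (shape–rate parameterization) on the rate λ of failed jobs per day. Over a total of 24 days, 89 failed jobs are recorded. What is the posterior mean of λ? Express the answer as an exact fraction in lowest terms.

Total count 89 over total exposure 24 days.
Posterior: α' = 26 + 89 = 115, β' = 5 + 24 = 29.
Posterior mean = α'/β' = 115/29.

115/29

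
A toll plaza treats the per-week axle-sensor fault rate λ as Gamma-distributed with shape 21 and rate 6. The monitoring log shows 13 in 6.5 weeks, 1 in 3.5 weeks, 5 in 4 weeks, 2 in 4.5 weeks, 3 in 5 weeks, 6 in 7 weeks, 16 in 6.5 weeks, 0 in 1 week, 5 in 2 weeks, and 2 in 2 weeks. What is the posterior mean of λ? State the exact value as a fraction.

Total count: 13 + 1 + 5 + 2 + 3 + 6 + 16 + 0 + 5 + 2 = 53.
Total exposure: 6.5 + 3.5 + 4 + 4.5 + 5 + 7 + 6.5 + 1 + 2 + 2 = 42 weeks.
Posterior: α' = 21 + 53 = 74, β' = 6 + 42 = 48.
Posterior mean = α'/β' = 74/48 = 37/24.

37/24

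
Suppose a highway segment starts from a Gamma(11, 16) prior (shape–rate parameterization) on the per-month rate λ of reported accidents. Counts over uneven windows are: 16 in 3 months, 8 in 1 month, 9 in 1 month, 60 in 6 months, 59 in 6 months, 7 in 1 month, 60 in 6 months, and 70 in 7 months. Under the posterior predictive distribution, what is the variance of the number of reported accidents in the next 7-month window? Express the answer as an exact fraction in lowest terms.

113400/2209

Total count: 16 + 8 + 9 + 60 + 59 + 7 + 60 + 70 = 289.
Total exposure: 3 + 1 + 1 + 6 + 6 + 1 + 6 + 7 = 31 months.
Posterior: α' = 11 + 289 = 300, β' = 16 + 31 = 47.
The posterior predictive for a window of length T is Negative Binomial with variance T·α'·(β'+T)/β'² = 7·300·54/2209 = 113400/2209.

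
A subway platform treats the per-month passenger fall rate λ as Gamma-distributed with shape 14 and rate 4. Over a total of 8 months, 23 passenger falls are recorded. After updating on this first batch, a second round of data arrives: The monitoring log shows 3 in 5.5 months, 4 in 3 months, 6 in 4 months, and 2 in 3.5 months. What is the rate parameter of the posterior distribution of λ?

28

Total count 23 over total exposure 8 months.
After the first batch: Gamma(14 + 23, 4 + 8) = Gamma(37, 12).
Total count: 3 + 4 + 6 + 2 = 15.
Total exposure: 5.5 + 3 + 4 + 3.5 = 16 months.
After the second batch: Gamma(37 + 15, 12 + 16) = Gamma(52, 28).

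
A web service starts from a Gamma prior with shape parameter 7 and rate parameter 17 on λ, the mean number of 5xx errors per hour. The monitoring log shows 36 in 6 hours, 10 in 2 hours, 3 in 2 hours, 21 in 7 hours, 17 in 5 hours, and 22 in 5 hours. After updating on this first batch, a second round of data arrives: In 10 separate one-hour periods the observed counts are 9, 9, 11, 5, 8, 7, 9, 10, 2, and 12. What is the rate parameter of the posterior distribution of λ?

54

Total count: 36 + 10 + 3 + 21 + 17 + 22 = 109.
Total exposure: 6 + 2 + 2 + 7 + 5 + 5 = 27 hours.
After the first batch: Gamma(7 + 109, 17 + 27) = Gamma(116, 44).
Total count: 9 + 9 + 11 + 5 + 8 + 7 + 9 + 10 + 2 + 12 = 82.
Total exposure: 10 hours.
After the second batch: Gamma(116 + 82, 44 + 10) = Gamma(198, 54).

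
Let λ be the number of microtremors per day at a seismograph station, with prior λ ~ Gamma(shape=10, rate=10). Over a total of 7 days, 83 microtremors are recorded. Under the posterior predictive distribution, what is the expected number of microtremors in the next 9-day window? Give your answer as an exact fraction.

Total count 83 over total exposure 7 days.
Posterior: α' = 10 + 83 = 93, β' = 10 + 7 = 17.
Predictive mean over a 9-day window = T·E[λ|data] = 9·93/17 = 837/17.

837/17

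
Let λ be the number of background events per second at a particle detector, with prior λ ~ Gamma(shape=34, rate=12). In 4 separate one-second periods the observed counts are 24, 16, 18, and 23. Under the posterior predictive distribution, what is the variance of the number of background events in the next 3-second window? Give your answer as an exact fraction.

Total count: 24 + 16 + 18 + 23 = 81.
Total exposure: 4 seconds.
Gamma(α, β) with Poisson data over total exposure Σt gives posterior Gamma(α+Σx, β+Σt) = Gamma(115, 16).
The posterior predictive for a window of length T is Negative Binomial with variance T·α'·(β'+T)/β'² = 3·115·19/256 = 6555/256.

6555/256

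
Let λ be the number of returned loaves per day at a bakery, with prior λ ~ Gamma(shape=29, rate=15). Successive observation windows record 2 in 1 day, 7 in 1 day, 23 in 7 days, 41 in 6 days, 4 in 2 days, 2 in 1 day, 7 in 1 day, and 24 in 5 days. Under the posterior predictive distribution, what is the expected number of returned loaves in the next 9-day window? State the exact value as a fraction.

Total count: 2 + 7 + 23 + 41 + 4 + 2 + 7 + 24 = 110.
Total exposure: 1 + 1 + 7 + 6 + 2 + 1 + 1 + 5 = 24 days.
Conjugate update: add total count to the shape and total exposure to the rate, giving Gamma(139, 39).
Predictive mean over a 9-day window = T·E[λ|data] = 9·139/39 = 417/13.

417/13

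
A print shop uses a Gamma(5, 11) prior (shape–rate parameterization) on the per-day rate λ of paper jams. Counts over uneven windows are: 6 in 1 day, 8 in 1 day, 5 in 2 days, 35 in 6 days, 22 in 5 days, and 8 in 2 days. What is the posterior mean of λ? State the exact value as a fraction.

Total count: 6 + 8 + 5 + 35 + 22 + 8 = 84.
Total exposure: 1 + 1 + 2 + 6 + 5 + 2 = 17 days.
Posterior: α' = 5 + 84 = 89, β' = 11 + 17 = 28.
Posterior mean = α'/β' = 89/28.

89/28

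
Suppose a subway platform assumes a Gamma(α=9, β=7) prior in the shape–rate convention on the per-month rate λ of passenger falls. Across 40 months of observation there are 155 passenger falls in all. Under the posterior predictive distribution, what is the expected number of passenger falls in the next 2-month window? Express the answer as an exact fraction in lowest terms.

Total count 155 over total exposure 40 months.
Conjugate update: add total count to the shape and total exposure to the rate, giving Gamma(164, 47).
Predictive mean over a 2-month window = T·E[λ|data] = 2·164/47 = 328/47.

328/47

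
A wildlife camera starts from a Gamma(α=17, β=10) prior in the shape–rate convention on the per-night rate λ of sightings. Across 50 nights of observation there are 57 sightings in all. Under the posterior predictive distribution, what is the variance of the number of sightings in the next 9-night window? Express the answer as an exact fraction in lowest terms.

Total count 57 over total exposure 50 nights.
Conjugate update: add total count to the shape and total exposure to the rate, giving Gamma(74, 60).
The posterior predictive for a window of length T is Negative Binomial with variance T·α'·(β'+T)/β'² = 9·74·69/3600 = 2553/200.

2553/200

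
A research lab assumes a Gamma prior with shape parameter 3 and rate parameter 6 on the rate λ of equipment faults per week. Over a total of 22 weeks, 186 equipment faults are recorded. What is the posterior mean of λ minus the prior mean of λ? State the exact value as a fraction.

Total count 186 over total exposure 22 weeks.
Conjugate update: add total count to the shape and total exposure to the rate, giving Gamma(189, 28).
Posterior mean = 189/28 = 27/4; prior mean = 3/6 = 1/2. Difference = 27/4 − 1/2 = 25/4.

25/4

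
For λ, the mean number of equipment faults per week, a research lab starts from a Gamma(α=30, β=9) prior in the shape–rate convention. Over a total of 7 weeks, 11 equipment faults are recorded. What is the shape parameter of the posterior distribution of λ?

Total count 11 over total exposure 7 weeks.
By Gamma–Poisson conjugacy, the posterior is Gamma(α + Σx, β + Σt) = Gamma(30 + 11, 9 + 7) = Gamma(41, 16).

41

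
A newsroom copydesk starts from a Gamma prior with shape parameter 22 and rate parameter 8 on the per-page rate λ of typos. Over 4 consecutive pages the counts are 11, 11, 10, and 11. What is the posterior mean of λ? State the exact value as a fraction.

65/12

Total count: 11 + 11 + 10 + 11 = 43.
Total exposure: 4 pages.
Posterior: α' = 22 + 43 = 65, β' = 8 + 4 = 12.
Posterior mean = α'/β' = 65/12.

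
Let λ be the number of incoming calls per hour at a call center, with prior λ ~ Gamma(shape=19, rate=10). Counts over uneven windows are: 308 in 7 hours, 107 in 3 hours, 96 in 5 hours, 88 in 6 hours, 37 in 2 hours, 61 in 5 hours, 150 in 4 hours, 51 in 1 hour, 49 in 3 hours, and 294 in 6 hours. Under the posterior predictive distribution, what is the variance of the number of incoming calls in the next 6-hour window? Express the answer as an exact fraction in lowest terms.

27405/169

Total count: 308 + 107 + 96 + 88 + 37 + 61 + 150 + 51 + 49 + 294 = 1241.
Total exposure: 7 + 3 + 5 + 6 + 2 + 5 + 4 + 1 + 3 + 6 = 42 hours.
The Gamma prior is conjugate for the Poisson rate, so λ | data ~ Gamma(19+1241, 10+42) = Gamma(1260, 52).
The posterior predictive for a window of length T is Negative Binomial with variance T·α'·(β'+T)/β'² = 6·1260·58/2704 = 27405/169.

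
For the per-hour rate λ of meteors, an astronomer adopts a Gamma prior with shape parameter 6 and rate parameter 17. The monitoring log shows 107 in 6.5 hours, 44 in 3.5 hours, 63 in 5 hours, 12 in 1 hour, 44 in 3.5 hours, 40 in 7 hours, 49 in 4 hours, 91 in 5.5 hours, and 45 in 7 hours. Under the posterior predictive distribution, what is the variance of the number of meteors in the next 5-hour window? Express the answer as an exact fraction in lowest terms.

2171/48

Total count: 107 + 44 + 63 + 12 + 44 + 40 + 49 + 91 + 45 = 495.
Total exposure: 6.5 + 3.5 + 5 + 1 + 3.5 + 7 + 4 + 5.5 + 7 = 43 hours.
The Gamma prior is conjugate for the Poisson rate, so λ | data ~ Gamma(6+495, 17+43) = Gamma(501, 60).
The posterior predictive for a window of length T is Negative Binomial with variance T·α'·(β'+T)/β'² = 5·501·65/3600 = 2171/48.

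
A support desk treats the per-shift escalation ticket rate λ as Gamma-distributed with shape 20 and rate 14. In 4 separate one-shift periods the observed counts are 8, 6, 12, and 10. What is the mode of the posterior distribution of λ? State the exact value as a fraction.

Total count: 8 + 6 + 12 + 10 = 36.
Total exposure: 4 shifts.
Conjugate update: add total count to the shape and total exposure to the rate, giving Gamma(56, 18).
Posterior mode = (α'−1)/β' = 55/18.

55/18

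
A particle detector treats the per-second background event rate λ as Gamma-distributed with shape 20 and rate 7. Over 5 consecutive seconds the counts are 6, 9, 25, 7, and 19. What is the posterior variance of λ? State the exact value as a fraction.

43/72

Total count: 6 + 9 + 25 + 7 + 19 = 66.
Total exposure: 5 seconds.
Gamma(α, β) with Poisson data over total exposure Σt gives posterior Gamma(α+Σx, β+Σt) = Gamma(86, 12).
Posterior variance = α'/β'² = 86/144 = 43/72.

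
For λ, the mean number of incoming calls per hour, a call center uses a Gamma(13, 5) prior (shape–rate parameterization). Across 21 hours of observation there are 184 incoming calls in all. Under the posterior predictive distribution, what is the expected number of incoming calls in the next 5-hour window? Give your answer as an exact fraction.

Total count 184 over total exposure 21 hours.
The Gamma prior is conjugate for the Poisson rate, so λ | data ~ Gamma(13+184, 5+21) = Gamma(197, 26).
Predictive mean over a 5-hour window = T·E[λ|data] = 5·197/26 = 985/26.

985/26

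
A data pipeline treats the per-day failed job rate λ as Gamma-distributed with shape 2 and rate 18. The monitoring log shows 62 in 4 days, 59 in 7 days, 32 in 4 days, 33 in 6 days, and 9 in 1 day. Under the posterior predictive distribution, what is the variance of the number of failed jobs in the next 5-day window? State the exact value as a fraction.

1773/64

Total count: 62 + 59 + 32 + 33 + 9 = 195.
Total exposure: 4 + 7 + 4 + 6 + 1 = 22 days.
Conjugate update: add total count to the shape and total exposure to the rate, giving Gamma(197, 40).
The posterior predictive for a window of length T is Negative Binomial with variance T·α'·(β'+T)/β'² = 5·197·45/1600 = 1773/64.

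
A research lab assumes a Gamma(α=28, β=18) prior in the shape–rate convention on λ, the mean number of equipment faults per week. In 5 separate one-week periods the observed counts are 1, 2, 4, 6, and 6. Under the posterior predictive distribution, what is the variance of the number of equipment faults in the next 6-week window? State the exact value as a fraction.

Total count: 1 + 2 + 4 + 6 + 6 = 19.
Total exposure: 5 weeks.
The Gamma prior is conjugate for the Poisson rate, so λ | data ~ Gamma(28+19, 18+5) = Gamma(47, 23).
The posterior predictive for a window of length T is Negative Binomial with variance T·α'·(β'+T)/β'² = 6·47·29/529 = 8178/529.

8178/529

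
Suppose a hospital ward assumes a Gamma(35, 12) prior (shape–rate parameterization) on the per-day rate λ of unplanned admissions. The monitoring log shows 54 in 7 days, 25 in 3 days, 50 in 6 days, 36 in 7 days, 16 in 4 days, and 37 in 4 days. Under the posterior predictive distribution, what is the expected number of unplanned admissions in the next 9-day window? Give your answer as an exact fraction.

2277/43

Total count: 54 + 25 + 50 + 36 + 16 + 37 = 218.
Total exposure: 7 + 3 + 6 + 7 + 4 + 4 = 31 days.
By Gamma–Poisson conjugacy, the posterior is Gamma(α + Σx, β + Σt) = Gamma(35 + 218, 12 + 31) = Gamma(253, 43).
Predictive mean over a 9-day window = T·E[λ|data] = 9·253/43 = 2277/43.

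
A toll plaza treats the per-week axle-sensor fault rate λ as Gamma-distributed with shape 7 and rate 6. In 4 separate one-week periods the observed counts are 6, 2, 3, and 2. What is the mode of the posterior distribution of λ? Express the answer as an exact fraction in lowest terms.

Total count: 6 + 2 + 3 + 2 = 13.
Total exposure: 4 weeks.
By Gamma–Poisson conjugacy, the posterior is Gamma(α + Σx, β + Σt) = Gamma(7 + 13, 6 + 4) = Gamma(20, 10).
Posterior mode = (α'−1)/β' = 19/10.

19/10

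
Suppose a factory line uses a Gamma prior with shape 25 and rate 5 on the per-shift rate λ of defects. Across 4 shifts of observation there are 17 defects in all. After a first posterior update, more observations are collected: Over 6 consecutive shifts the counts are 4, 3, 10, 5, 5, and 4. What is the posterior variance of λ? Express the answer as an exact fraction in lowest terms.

Total count 17 over total exposure 4 shifts.
After the first batch: Gamma(25 + 17, 5 + 4) = Gamma(42, 9).
Total count: 4 + 3 + 10 + 5 + 5 + 4 = 31.
Total exposure: 6 shifts.
After the second batch: Gamma(42 + 31, 9 + 6) = Gamma(73, 15).
Posterior variance = α'/β'² = 73/225.

73/225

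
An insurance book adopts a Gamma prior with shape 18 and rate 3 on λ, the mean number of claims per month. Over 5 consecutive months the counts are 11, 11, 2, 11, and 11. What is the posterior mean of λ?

Total count: 11 + 11 + 2 + 11 + 11 = 46.
Total exposure: 5 months.
Conjugate update: add total count to the shape and total exposure to the rate, giving Gamma(64, 8).
Posterior mean = α'/β' = 64/8 = 8.

8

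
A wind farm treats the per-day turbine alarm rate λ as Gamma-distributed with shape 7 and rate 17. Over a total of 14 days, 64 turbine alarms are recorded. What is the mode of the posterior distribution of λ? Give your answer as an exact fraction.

Total count 64 over total exposure 14 days.
By Gamma–Poisson conjugacy, the posterior is Gamma(α + Σx, β + Σt) = Gamma(7 + 64, 17 + 14) = Gamma(71, 31).
Posterior mode = (α'−1)/β' = 70/31.

70/31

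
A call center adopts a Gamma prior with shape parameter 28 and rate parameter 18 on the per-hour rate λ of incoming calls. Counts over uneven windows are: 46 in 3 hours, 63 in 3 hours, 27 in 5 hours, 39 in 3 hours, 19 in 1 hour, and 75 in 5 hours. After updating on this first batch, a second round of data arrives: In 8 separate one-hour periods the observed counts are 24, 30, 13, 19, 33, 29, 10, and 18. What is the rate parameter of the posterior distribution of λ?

46

Total count: 46 + 63 + 27 + 39 + 19 + 75 = 269.
Total exposure: 3 + 3 + 5 + 3 + 1 + 5 = 20 hours.
After the first batch: Gamma(28 + 269, 18 + 20) = Gamma(297, 38).
Total count: 24 + 30 + 13 + 19 + 33 + 29 + 10 + 18 = 176.
Total exposure: 8 hours.
After the second batch: Gamma(297 + 176, 38 + 8) = Gamma(473, 46).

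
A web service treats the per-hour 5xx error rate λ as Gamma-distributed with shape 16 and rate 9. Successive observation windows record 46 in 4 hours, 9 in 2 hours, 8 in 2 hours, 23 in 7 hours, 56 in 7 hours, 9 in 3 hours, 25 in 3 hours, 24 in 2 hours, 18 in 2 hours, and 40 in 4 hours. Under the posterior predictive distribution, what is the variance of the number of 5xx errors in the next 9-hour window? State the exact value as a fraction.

Total count: 46 + 9 + 8 + 23 + 56 + 9 + 25 + 24 + 18 + 40 = 258.
Total exposure: 4 + 2 + 2 + 7 + 7 + 3 + 3 + 2 + 2 + 4 = 36 hours.
The Gamma prior is conjugate for the Poisson rate, so λ | data ~ Gamma(16+258, 9+36) = Gamma(274, 45).
The posterior predictive for a window of length T is Negative Binomial with variance T·α'·(β'+T)/β'² = 9·274·54/2025 = 1644/25.

1644/25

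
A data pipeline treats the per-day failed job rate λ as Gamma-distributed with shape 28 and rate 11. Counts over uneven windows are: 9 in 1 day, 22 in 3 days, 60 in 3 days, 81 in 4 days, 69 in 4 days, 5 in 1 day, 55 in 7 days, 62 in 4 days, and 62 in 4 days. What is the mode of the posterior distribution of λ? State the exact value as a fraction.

226/21

Total count: 9 + 22 + 60 + 81 + 69 + 5 + 55 + 62 + 62 = 425.
Total exposure: 1 + 3 + 3 + 4 + 4 + 1 + 7 + 4 + 4 = 31 days.
Posterior: α' = 28 + 425 = 453, β' = 11 + 31 = 42.
Posterior mode = (α'−1)/β' = 452/42 = 226/21.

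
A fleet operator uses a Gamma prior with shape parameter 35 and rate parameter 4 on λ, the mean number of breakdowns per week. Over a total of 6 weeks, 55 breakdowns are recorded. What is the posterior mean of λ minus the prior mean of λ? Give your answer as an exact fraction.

Total count 55 over total exposure 6 weeks.
By Gamma–Poisson conjugacy, the posterior is Gamma(α + Σx, β + Σt) = Gamma(35 + 55, 4 + 6) = Gamma(90, 10).
Posterior mean = 90/10 = 9; prior mean = 35/4 = 35/4. Difference = 9 − 35/4 = 1/4.

1/4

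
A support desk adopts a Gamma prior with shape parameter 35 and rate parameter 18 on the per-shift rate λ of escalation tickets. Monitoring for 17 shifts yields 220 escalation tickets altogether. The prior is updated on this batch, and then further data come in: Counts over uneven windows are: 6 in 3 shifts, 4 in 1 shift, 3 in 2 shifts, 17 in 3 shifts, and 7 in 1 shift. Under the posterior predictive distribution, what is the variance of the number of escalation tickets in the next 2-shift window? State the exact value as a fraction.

27448/2025

Total count 220 over total exposure 17 shifts.
After the first batch: Gamma(35 + 220, 18 + 17) = Gamma(255, 35).
Total count: 6 + 4 + 3 + 17 + 7 = 37.
Total exposure: 3 + 1 + 2 + 3 + 1 = 10 shifts.
After the second batch: Gamma(255 + 37, 35 + 10) = Gamma(292, 45).
The posterior predictive for a window of length T is Negative Binomial with variance T·α'·(β'+T)/β'² = 2·292·47/2025 = 27448/2025.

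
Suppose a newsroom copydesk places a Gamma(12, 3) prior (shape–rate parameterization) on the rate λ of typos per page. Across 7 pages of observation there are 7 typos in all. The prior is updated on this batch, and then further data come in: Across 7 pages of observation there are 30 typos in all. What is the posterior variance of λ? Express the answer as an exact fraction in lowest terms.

Total count 7 over total exposure 7 pages.
After the first batch: Gamma(12 + 7, 3 + 7) = Gamma(19, 10).
Total count 30 over total exposure 7 pages.
After the second batch: Gamma(19 + 30, 10 + 7) = Gamma(49, 17).
Posterior variance = α'/β'² = 49/289.

49/289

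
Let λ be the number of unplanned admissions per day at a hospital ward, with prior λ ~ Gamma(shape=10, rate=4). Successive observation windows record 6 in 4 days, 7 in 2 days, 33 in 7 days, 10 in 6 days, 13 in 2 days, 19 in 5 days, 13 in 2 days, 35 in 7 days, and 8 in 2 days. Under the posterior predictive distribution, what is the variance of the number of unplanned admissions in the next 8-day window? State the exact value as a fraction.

60368/1681

Total count: 6 + 7 + 33 + 10 + 13 + 19 + 13 + 35 + 8 = 144.
Total exposure: 4 + 2 + 7 + 6 + 2 + 5 + 2 + 7 + 2 = 37 days.
By Gamma–Poisson conjugacy, the posterior is Gamma(α + Σx, β + Σt) = Gamma(10 + 144, 4 + 37) = Gamma(154, 41).
The posterior predictive for a window of length T is Negative Binomial with variance T·α'·(β'+T)/β'² = 8·154·49/1681 = 60368/1681.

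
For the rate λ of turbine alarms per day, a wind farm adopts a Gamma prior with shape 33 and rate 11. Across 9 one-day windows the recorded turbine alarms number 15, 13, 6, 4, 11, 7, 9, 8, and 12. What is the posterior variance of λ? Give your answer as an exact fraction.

59/200

Total count: 15 + 13 + 6 + 4 + 11 + 7 + 9 + 8 + 12 = 85.
Total exposure: 9 days.
By Gamma–Poisson conjugacy, the posterior is Gamma(α + Σx, β + Σt) = Gamma(33 + 85, 11 + 9) = Gamma(118, 20).
Posterior variance = α'/β'² = 118/400 = 59/200.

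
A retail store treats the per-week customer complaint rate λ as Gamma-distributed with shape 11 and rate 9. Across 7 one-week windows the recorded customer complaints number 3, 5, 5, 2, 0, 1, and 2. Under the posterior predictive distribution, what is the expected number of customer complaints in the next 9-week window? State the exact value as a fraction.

261/16

Total count: 3 + 5 + 5 + 2 + 0 + 1 + 2 = 18.
Total exposure: 7 weeks.
By Gamma–Poisson conjugacy, the posterior is Gamma(α + Σx, β + Σt) = Gamma(11 + 18, 9 + 7) = Gamma(29, 16).
Predictive mean over a 9-week window = T·E[λ|data] = 9·29/16 = 261/16.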